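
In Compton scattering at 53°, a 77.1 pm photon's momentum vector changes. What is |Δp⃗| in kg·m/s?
7.6225e-24 kg·m/s

Photon momentum magnitude is p = h/λ.

Initial momentum:
p₀ = h/λ = 6.6261e-34/7.7100e-11 = 8.5941e-24 kg·m/s

After scattering:
λ' = λ + Δλ = 77.1 + 0.9661 = 78.0661 pm
p' = h/λ' = 6.6261e-34/7.8066e-11 = 8.4878e-24 kg·m/s

Momentum is a vector; the scattered photon's direction makes angle θ = 53° with the incident direction. The magnitude of the vector change Δp⃗ = p⃗₀ − p⃗' is found from the law of cosines:
|Δp⃗|² = p₀² + p'² − 2p₀p'cos θ
|Δp⃗|² = (8.5941e-24)² + (8.4878e-24)² − 2·8.5941e-24·8.4878e-24·cos(53°)
|Δp⃗| = 7.6225e-24 kg·m/s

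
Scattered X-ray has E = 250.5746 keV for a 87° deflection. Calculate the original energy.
468.1001 keV

Convert final energy to wavelength (hc ≈ 1239.842 keV·pm):
λ' = hc/E' = 1239.842 / 250.5746 = 4.9480 pm

Calculate the Compton shift:
Δλ = λ_C(1 - cos(87°))
Δλ = 2.4263 × (1 - cos(87°))
Δλ = 2.2993 pm

Initial wavelength:
λ = λ' - Δλ = 4.9480 - 2.2993 = 2.6487 pm

Initial energy:
E = hc/λ = 1239.842 / 2.6487 = 468.1001 keV

(Intermediate values are shown rounded; full precision is carried through to the final answer.)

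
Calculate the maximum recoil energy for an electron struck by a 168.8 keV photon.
67.1541 keV

Maximum energy transfer occurs at θ = 180° (backscattering).

Initial photon: E₀ = 168.8 keV → λ₀ = 7.3450 pm

Maximum Compton shift (at 180°):
Δλ_max = 2λ_C = 2 × 2.4263 = 4.8526 pm

Final wavelength:
λ' = 7.3450 + 4.8526 = 12.1977 pm

Minimum photon energy (maximum energy to electron):
E'_min = hc/λ' = 101.6459 keV

Maximum electron kinetic energy:
K_max = E₀ - E'_min = 168.8000 - 101.6459 = 67.1541 keV

(Intermediate values are shown rounded; full precision is carried through to the final answer.)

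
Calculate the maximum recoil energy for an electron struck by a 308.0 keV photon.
168.3480 keV

Maximum energy transfer occurs at θ = 180° (backscattering).

Initial photon: E₀ = 308.0 keV → λ₀ = 4.0255 pm

Maximum Compton shift (at 180°):
Δλ_max = 2λ_C = 2 × 2.4263 = 4.8526 pm

Final wavelength:
λ' = 4.0255 + 4.8526 = 8.8781 pm

Minimum photon energy (maximum energy to electron):
E'_min = hc/λ' = 139.6520 keV

Maximum electron kinetic energy:
K_max = E₀ - E'_min = 308.0000 - 139.6520 = 168.3480 keV

(Intermediate values are shown rounded; full precision is carried through to the final answer.)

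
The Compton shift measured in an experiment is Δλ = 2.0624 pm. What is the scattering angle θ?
81.37°

From the Compton formula Δλ = λ_C(1 - cos θ), we can solve for θ:

cos θ = 1 - Δλ/λ_C

Given:
- Δλ = 2.0624 pm
- λ_C = h/(m_e·c) ≈ 2.42631024 pm

cos θ = 1 - 2.0624/2.42631024
cos θ = 1 - 0.850015
cos θ = 0.149985

θ = arccos(0.149985)
θ = 81.37°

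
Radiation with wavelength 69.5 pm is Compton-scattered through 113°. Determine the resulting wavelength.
72.8743 pm

Using the Compton scattering formula:
λ' = λ + Δλ = λ + λ_C(1 - cos θ)

Given:
- Initial wavelength λ = 69.5 pm
- Scattering angle θ = 113°
- Compton wavelength λ_C ≈ 2.4263 pm

Calculate the shift:
Δλ = 2.4263 × (1 - cos(113°))
Δλ = 2.4263 × 1.3907
Δλ = 3.3743 pm

Final wavelength:
λ' = 69.5 + 3.3743 = 72.8743 pm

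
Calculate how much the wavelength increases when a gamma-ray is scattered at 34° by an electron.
0.4148 pm

Using the Compton scattering formula:
Δλ = λ_C(1 - cos θ)

where λ_C = h/(m_e·c) ≈ 2.4263 pm is the Compton wavelength of an electron.

For θ = 34°:
cos(34°) = 0.8290
1 - cos(34°) = 0.1710

Δλ = 2.4263 × 0.1710
Δλ = 0.4148 pm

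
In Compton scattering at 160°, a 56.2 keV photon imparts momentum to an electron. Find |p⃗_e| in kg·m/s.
5.3964e-23 kg·m/s

The electron is initially at rest, so by conservation of momentum:
p⃗_e = p⃗₀ − p⃗'  (incident photon momentum minus scattered photon momentum)

Photon momentum magnitudes (p = h/λ = E/c):
λ₀ = hc/E₀ = 22.0612 pm → p₀ = h/λ₀ = 3.0035e-23 kg·m/s
Δλ = λ_C(1 − cos 160°) = 4.7063 pm
λ' = 26.7675 pm → p' = h/λ' = 2.4754e-23 kg·m/s

The scattered photon makes angle θ = 160° with the incident direction, so by the law of cosines:
|p⃗_e|² = p₀² + p'² − 2p₀p'cos θ
|p⃗_e|² = (3.0035e-23)² + (2.4754e-23)² − 2·3.0035e-23·2.4754e-23·cos(160°)
|p⃗_e| = 5.3964e-23 kg·m/s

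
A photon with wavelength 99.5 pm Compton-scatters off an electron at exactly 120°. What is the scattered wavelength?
103.1395 pm

Using the Compton formula: λ' = λ + λ_C(1 − cos θ)

For θ = 120°, cos θ = -1/2 (exact) = -0.5000, so:
1 − cos 120° = 1 − (-1/2) = 1.5000

Δλ = λ_C × 1.5000 = 2.4263 × 1.5000 = 3.6395 pm

λ' = 99.5 + 3.6395 = 103.1395 pm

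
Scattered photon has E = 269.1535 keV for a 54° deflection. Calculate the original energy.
343.8000 keV

Convert final energy to wavelength (hc ≈ 1239.842 keV·pm):
λ' = hc/E' = 1239.842 / 269.1535 = 4.6064 pm

Calculate the Compton shift:
Δλ = λ_C(1 - cos(54°))
Δλ = 2.4263 × (1 - cos(54°))
Δλ = 1.0002 pm

Initial wavelength:
λ = λ' - Δλ = 4.6064 - 1.0002 = 3.6063 pm

Initial energy:
E = hc/λ = 1239.842 / 3.6063 = 343.8000 keV

(Intermediate values are shown rounded; full precision is carried through to the final answer.)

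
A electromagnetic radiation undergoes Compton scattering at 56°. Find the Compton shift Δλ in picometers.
1.0695 pm

Using the Compton scattering formula:
Δλ = λ_C(1 - cos θ)

where λ_C = h/(m_e·c) ≈ 2.4263 pm is the Compton wavelength of an electron.

For θ = 56°:
cos(56°) = 0.5592
1 - cos(56°) = 0.4408

Δλ = 2.4263 × 0.4408
Δλ = 1.0695 pm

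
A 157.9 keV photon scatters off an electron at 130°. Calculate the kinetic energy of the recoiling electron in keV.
53.1658 keV

By energy conservation: K_e = E_initial - E_final

First find the scattered photon energy:
Initial wavelength: λ = hc/E = 7.8521 pm
Compton shift: Δλ = λ_C(1 - cos(130°)) = 3.9859 pm
Final wavelength: λ' = 7.8521 + 3.9859 = 11.8380 pm
Final photon energy: E' = hc/λ' = 104.7342 keV

Electron kinetic energy:
K_e = E - E' = 157.9000 - 104.7342 = 53.1658 keV

(Intermediate values are shown rounded; full precision is carried through to the final answer.)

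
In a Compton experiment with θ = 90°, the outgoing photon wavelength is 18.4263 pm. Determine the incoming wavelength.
16.0000 pm

From λ' = λ + Δλ, we have λ = λ' - Δλ

First calculate the Compton shift:
Δλ = λ_C(1 - cos θ)
Δλ = 2.4263 × (1 - cos(90°))
Δλ = 2.4263 × 1.0000
Δλ = 2.4263 pm

Initial wavelength:
λ = λ' - Δλ
λ = 18.4263 - 2.4263
λ = 16.0000 pm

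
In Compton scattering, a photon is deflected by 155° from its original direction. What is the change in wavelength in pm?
4.6253 pm

Using the Compton scattering formula:
Δλ = λ_C(1 - cos θ)

where λ_C = h/(m_e·c) ≈ 2.4263 pm is the Compton wavelength of an electron.

For θ = 155°:
cos(155°) = -0.9063
1 - cos(155°) = 1.9063

Δλ = 2.4263 × 1.9063
Δλ = 4.6253 pm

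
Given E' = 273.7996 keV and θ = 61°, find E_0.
378.2000 keV

Convert final energy to wavelength (hc ≈ 1239.842 keV·pm):
λ' = hc/E' = 1239.842 / 273.7996 = 4.5283 pm

Calculate the Compton shift:
Δλ = λ_C(1 - cos(61°))
Δλ = 2.4263 × (1 - cos(61°))
Δλ = 1.2500 pm

Initial wavelength:
λ = λ' - Δλ = 4.5283 - 1.2500 = 3.2783 pm

Initial energy:
E = hc/λ = 1239.842 / 3.2783 = 378.2000 keV

(Intermediate values are shown rounded; full precision is carried through to the final answer.)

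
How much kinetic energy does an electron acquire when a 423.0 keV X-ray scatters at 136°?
248.4412 keV

By energy conservation: K_e = E_initial - E_final

First find the scattered photon energy:
Initial wavelength: λ = hc/E = 2.9311 pm
Compton shift: Δλ = λ_C(1 - cos(136°)) = 4.1717 pm
Final wavelength: λ' = 2.9311 + 4.1717 = 7.1027 pm
Final photon energy: E' = hc/λ' = 174.5588 keV

Electron kinetic energy:
K_e = E - E' = 423.0000 - 174.5588 = 248.4412 keV

(Intermediate values are shown rounded; full precision is carried through to the final answer.)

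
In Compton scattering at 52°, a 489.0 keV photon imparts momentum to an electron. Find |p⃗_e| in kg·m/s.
2.0813e-22 kg·m/s

The electron is initially at rest, so by conservation of momentum:
p⃗_e = p⃗₀ − p⃗'  (incident photon momentum minus scattered photon momentum)

Photon momentum magnitudes (p = h/λ = E/c):
λ₀ = hc/E₀ = 2.5355 pm → p₀ = h/λ₀ = 2.6134e-22 kg·m/s
Δλ = λ_C(1 − cos 52°) = 0.9325 pm
λ' = 3.4680 pm → p' = h/λ' = 1.9106e-22 kg·m/s

The scattered photon makes angle θ = 52° with the incident direction, so by the law of cosines:
|p⃗_e|² = p₀² + p'² − 2p₀p'cos θ
|p⃗_e|² = (2.6134e-22)² + (1.9106e-22)² − 2·2.6134e-22·1.9106e-22·cos(52°)
|p⃗_e| = 2.0813e-22 kg·m/s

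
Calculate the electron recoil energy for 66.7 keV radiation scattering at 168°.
13.6880 keV

By energy conservation: K_e = E_initial - E_final

First find the scattered photon energy:
Initial wavelength: λ = hc/E = 18.5883 pm
Compton shift: Δλ = λ_C(1 - cos(168°)) = 4.7996 pm
Final wavelength: λ' = 18.5883 + 4.7996 = 23.3879 pm
Final photon energy: E' = hc/λ' = 53.0120 keV

Electron kinetic energy:
K_e = E - E' = 66.7000 - 53.0120 = 13.6880 keV

(Intermediate values are shown rounded; full precision is carried through to the final answer.)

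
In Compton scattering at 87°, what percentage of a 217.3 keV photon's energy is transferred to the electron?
0.2872 (or 28.72%)

Calculate initial and final photon energies:

Initial: E₀ = 217.3 keV → λ₀ = 5.7057 pm
Compton shift: Δλ = 2.2993 pm
Final wavelength: λ' = 8.0050 pm
Final energy: E' = 154.8835 keV

Fractional energy loss:
(E₀ - E')/E₀ = (217.3000 - 154.8835)/217.3000
= 62.4165/217.3000
= 0.2872
= 28.72%

(Intermediate values are shown rounded; full precision is carried through to the final answer.)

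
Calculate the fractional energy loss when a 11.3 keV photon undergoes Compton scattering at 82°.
0.0187 (or 1.87%)

Calculate initial and final photon energies:

Initial: E₀ = 11.3 keV → λ₀ = 109.7205 pm
Compton shift: Δλ = 2.0886 pm
Final wavelength: λ' = 111.8092 pm
Final energy: E' = 11.0889 keV

Fractional energy loss:
(E₀ - E')/E₀ = (11.3000 - 11.0889)/11.3000
= 0.2111/11.3000
= 0.0187
= 1.87%

(Intermediate values are shown rounded; full precision is carried through to the final answer.)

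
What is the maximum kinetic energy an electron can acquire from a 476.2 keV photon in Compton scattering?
309.9175 keV

Maximum energy transfer occurs at θ = 180° (backscattering).

Initial photon: E₀ = 476.2 keV → λ₀ = 2.6036 pm

Maximum Compton shift (at 180°):
Δλ_max = 2λ_C = 2 × 2.4263 = 4.8526 pm

Final wavelength:
λ' = 2.6036 + 4.8526 = 7.4562 pm

Minimum photon energy (maximum energy to electron):
E'_min = hc/λ' = 166.2825 keV

Maximum electron kinetic energy:
K_max = E₀ - E'_min = 476.2000 - 166.2825 = 309.9175 keV

(Intermediate values are shown rounded; full precision is carried through to the final answer.)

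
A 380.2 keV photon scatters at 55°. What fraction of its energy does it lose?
0.2409 (or 24.09%)

Calculate initial and final photon energies:

Initial: E₀ = 380.2 keV → λ₀ = 3.2610 pm
Compton shift: Δλ = 1.0346 pm
Final wavelength: λ' = 4.2957 pm
Final energy: E' = 288.6265 keV

Fractional energy loss:
(E₀ - E')/E₀ = (380.2000 - 288.6265)/380.2000
= 91.5735/380.2000
= 0.2409
= 24.09%

(Intermediate values are shown rounded; full precision is carried through to the final answer.)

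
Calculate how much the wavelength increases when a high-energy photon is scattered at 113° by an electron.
3.3743 pm

Using the Compton scattering formula:
Δλ = λ_C(1 - cos θ)

where λ_C = h/(m_e·c) ≈ 2.4263 pm is the Compton wavelength of an electron.

For θ = 113°:
cos(113°) = -0.3907
1 - cos(113°) = 1.3907

Δλ = 2.4263 × 1.3907
Δλ = 3.3743 pm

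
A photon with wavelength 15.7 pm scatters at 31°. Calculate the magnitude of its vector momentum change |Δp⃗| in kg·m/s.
2.2331e-23 kg·m/s

Photon momentum magnitude is p = h/λ.

Initial momentum:
p₀ = h/λ = 6.6261e-34/1.5700e-11 = 4.2204e-23 kg·m/s

After scattering:
λ' = λ + Δλ = 15.7 + 0.3466 = 16.0466 pm
p' = h/λ' = 6.6261e-34/1.6047e-11 = 4.1293e-23 kg·m/s

Momentum is a vector; the scattered photon's direction makes angle θ = 31° with the incident direction. The magnitude of the vector change Δp⃗ = p⃗₀ − p⃗' is found from the law of cosines:
|Δp⃗|² = p₀² + p'² − 2p₀p'cos θ
|Δp⃗|² = (4.2204e-23)² + (4.1293e-23)² − 2·4.2204e-23·4.1293e-23·cos(31°)
|Δp⃗| = 2.2331e-23 kg·m/s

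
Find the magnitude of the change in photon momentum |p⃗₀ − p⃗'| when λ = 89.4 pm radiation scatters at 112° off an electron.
1.2069e-23 kg·m/s

Photon momentum magnitude is p = h/λ.

Initial momentum:
p₀ = h/λ = 6.6261e-34/8.9400e-11 = 7.4117e-24 kg·m/s

After scattering:
λ' = λ + Δλ = 89.4 + 3.3352 = 92.7352 pm
p' = h/λ' = 6.6261e-34/9.2735e-11 = 7.1451e-24 kg·m/s

Momentum is a vector; the scattered photon's direction makes angle θ = 112° with the incident direction. The magnitude of the vector change Δp⃗ = p⃗₀ − p⃗' is found from the law of cosines:
|Δp⃗|² = p₀² + p'² − 2p₀p'cos θ
|Δp⃗|² = (7.4117e-24)² + (7.1451e-24)² − 2·7.4117e-24·7.1451e-24·cos(112°)
|Δp⃗| = 1.2069e-23 kg·m/s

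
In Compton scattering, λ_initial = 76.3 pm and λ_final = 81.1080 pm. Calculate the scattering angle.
168.99°

First find the wavelength shift:
Δλ = λ' - λ = 81.1080 - 76.3 = 4.8080 pm

Using Δλ = λ_C(1 - cos θ), with λ_C = h/(m_e·c) ≈ 2.42631024 pm:
cos θ = 1 - Δλ/λ_C
cos θ = 1 - 4.8080/2.42631024
cos θ = -0.981610

θ = arccos(-0.981610)
θ = 168.99°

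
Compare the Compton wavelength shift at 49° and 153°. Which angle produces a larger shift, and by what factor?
153° produces the larger shift by a factor of 5.498

Calculate both shifts using Δλ = λ_C(1 - cos θ):

For θ₁ = 49°:
Δλ₁ = 2.4263 × (1 - cos(49°))
Δλ₁ = 2.4263 × 0.3439
Δλ₁ = 0.8345 pm

For θ₂ = 153°:
Δλ₂ = 2.4263 × (1 - cos(153°))
Δλ₂ = 2.4263 × 1.8910
Δλ₂ = 4.5882 pm

The 153° angle produces the larger shift.
Ratio: 4.5882/0.8345 = 5.498

(Intermediate values are shown rounded; full precision is carried through to the final answer.)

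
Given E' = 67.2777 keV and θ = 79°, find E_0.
75.3000 keV

Convert final energy to wavelength (hc ≈ 1239.842 keV·pm):
λ' = hc/E' = 1239.842 / 67.2777 = 18.4287 pm

Calculate the Compton shift:
Δλ = λ_C(1 - cos(79°))
Δλ = 2.4263 × (1 - cos(79°))
Δλ = 1.9633 pm

Initial wavelength:
λ = λ' - Δλ = 18.4287 - 1.9633 = 16.4654 pm

Initial energy:
E = hc/λ = 1239.842 / 16.4654 = 75.3000 keV

(Intermediate values are shown rounded; full precision is carried through to the final answer.)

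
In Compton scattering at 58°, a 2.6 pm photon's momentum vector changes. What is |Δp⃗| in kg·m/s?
2.2018e-22 kg·m/s

Photon momentum magnitude is p = h/λ.

Initial momentum:
p₀ = h/λ = 6.6261e-34/2.6000e-12 = 2.5485e-22 kg·m/s

After scattering:
λ' = λ + Δλ = 2.6 + 1.1406 = 3.7406 pm
p' = h/λ' = 6.6261e-34/3.7406e-12 = 1.7714e-22 kg·m/s

Momentum is a vector; the scattered photon's direction makes angle θ = 58° with the incident direction. The magnitude of the vector change Δp⃗ = p⃗₀ − p⃗' is found from the law of cosines:
|Δp⃗|² = p₀² + p'² − 2p₀p'cos θ
|Δp⃗|² = (2.5485e-22)² + (1.7714e-22)² − 2·2.5485e-22·1.7714e-22·cos(58°)
|Δp⃗| = 2.2018e-22 kg·m/s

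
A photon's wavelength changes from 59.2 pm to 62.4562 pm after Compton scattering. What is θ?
110.00°

First find the wavelength shift:
Δλ = λ' - λ = 62.4562 - 59.2 = 3.2562 pm

Using Δλ = λ_C(1 - cos θ), with λ_C = h/(m_e·c) ≈ 2.42631024 pm:
cos θ = 1 - Δλ/λ_C
cos θ = 1 - 3.2562/2.42631024
cos θ = -0.342038

θ = arccos(-0.342038)
θ = 110.00°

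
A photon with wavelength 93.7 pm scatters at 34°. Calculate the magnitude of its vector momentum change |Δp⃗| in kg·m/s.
4.1261e-24 kg·m/s

Photon momentum magnitude is p = h/λ.

Initial momentum:
p₀ = h/λ = 6.6261e-34/9.3700e-11 = 7.0716e-24 kg·m/s

After scattering:
λ' = λ + Δλ = 93.7 + 0.4148 = 94.1148 pm
p' = h/λ' = 6.6261e-34/9.4115e-11 = 7.0404e-24 kg·m/s

Momentum is a vector; the scattered photon's direction makes angle θ = 34° with the incident direction. The magnitude of the vector change Δp⃗ = p⃗₀ − p⃗' is found from the law of cosines:
|Δp⃗|² = p₀² + p'² − 2p₀p'cos θ
|Δp⃗|² = (7.0716e-24)² + (7.0404e-24)² − 2·7.0716e-24·7.0404e-24·cos(34°)
|Δp⃗| = 4.1261e-24 kg·m/s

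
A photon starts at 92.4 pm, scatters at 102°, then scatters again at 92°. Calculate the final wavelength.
97.8418 pm

Apply Compton shift twice:

First scattering at θ₁ = 102°:
Δλ₁ = λ_C(1 - cos(102°))
Δλ₁ = 2.4263 × 1.2079
Δλ₁ = 2.9308 pm

After first scattering:
λ₁ = 92.4 + 2.9308 = 95.3308 pm

Second scattering at θ₂ = 92°:
Δλ₂ = λ_C(1 - cos(92°))
Δλ₂ = 2.4263 × 1.0349
Δλ₂ = 2.5110 pm

Final wavelength:
λ₂ = 95.3308 + 2.5110 = 97.8418 pm

Total shift: Δλ_total = 2.9308 + 2.5110 = 5.4418 pm

(Intermediate values are shown rounded; full precision is carried through to the final answer.)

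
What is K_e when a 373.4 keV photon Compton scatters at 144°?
212.5831 keV

By energy conservation: K_e = E_initial - E_final

First find the scattered photon energy:
Initial wavelength: λ = hc/E = 3.3204 pm
Compton shift: Δλ = λ_C(1 - cos(144°)) = 4.3892 pm
Final wavelength: λ' = 3.3204 + 4.3892 = 7.7096 pm
Final photon energy: E' = hc/λ' = 160.8169 keV

Electron kinetic energy:
K_e = E - E' = 373.4000 - 160.8169 = 212.5831 keV

(Intermediate values are shown rounded; full precision is carried through to the final answer.)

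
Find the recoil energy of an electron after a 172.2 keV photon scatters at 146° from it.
65.6645 keV

By energy conservation: K_e = E_initial - E_final

First find the scattered photon energy:
Initial wavelength: λ = hc/E = 7.2000 pm
Compton shift: Δλ = λ_C(1 - cos(146°)) = 4.4378 pm
Final wavelength: λ' = 7.2000 + 4.4378 = 11.6378 pm
Final photon energy: E' = hc/λ' = 106.5355 keV

Electron kinetic energy:
K_e = E - E' = 172.2000 - 106.5355 = 65.6645 keV

(Intermediate values are shown rounded; full precision is carried through to the final answer.)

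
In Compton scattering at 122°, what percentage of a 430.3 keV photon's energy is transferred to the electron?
0.5630 (or 56.30%)

Calculate initial and final photon energies:

Initial: E₀ = 430.3 keV → λ₀ = 2.8813 pm
Compton shift: Δλ = 3.7121 pm
Final wavelength: λ' = 6.5934 pm
Final energy: E' = 188.0428 keV

Fractional energy loss:
(E₀ - E')/E₀ = (430.3000 - 188.0428)/430.3000
= 242.2572/430.3000
= 0.5630
= 56.30%

(Intermediate values are shown rounded; full precision is carried through to the final answer.)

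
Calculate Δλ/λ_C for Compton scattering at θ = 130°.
1.6428 λ_C

The Compton shift formula is:
Δλ = λ_C(1 - cos θ)

Dividing both sides by λ_C:
Δλ/λ_C = 1 - cos θ

For θ = 130°:
Δλ/λ_C = 1 - cos(130°)
Δλ/λ_C = 1 - -0.6428
Δλ/λ_C = 1.6428

This means the shift is 1.6428 × λ_C = 3.9859 pm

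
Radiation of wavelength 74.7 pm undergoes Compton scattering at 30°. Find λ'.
75.0251 pm

Using the Compton formula: λ' = λ + λ_C(1 − cos θ)

For θ = 30°, cos θ = √3/2 (exact) ≈ 0.8660, so:
1 − cos 30° = 1 − (√3/2) ≈ 0.1340

Δλ = λ_C × 0.1340 = 2.4263 × 0.1340 = 0.3251 pm

λ' = 74.7 + 0.3251 = 75.0251 pm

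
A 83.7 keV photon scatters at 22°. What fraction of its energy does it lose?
0.0118 (or 1.18%)

Calculate initial and final photon energies:

Initial: E₀ = 83.7 keV → λ₀ = 14.8129 pm
Compton shift: Δλ = 0.1767 pm
Final wavelength: λ' = 14.9896 pm
Final energy: E' = 82.7135 keV

Fractional energy loss:
(E₀ - E')/E₀ = (83.7000 - 82.7135)/83.7000
= 0.9865/83.7000
= 0.0118
= 1.18%

(Intermediate values are shown rounded; full precision is carried through to the final answer.)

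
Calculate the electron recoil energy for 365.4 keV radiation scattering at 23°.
19.6538 keV

By energy conservation: K_e = E_initial - E_final

First find the scattered photon energy:
Initial wavelength: λ = hc/E = 3.3931 pm
Compton shift: Δλ = λ_C(1 - cos(23°)) = 0.1929 pm
Final wavelength: λ' = 3.3931 + 0.1929 = 3.5860 pm
Final photon energy: E' = hc/λ' = 345.7462 keV

Electron kinetic energy:
K_e = E - E' = 365.4000 - 345.7462 = 19.6538 keV

(Intermediate values are shown rounded; full precision is carried through to the final answer.)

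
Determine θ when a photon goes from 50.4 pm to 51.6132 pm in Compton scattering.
60.00°

First find the wavelength shift:
Δλ = λ' - λ = 51.6132 - 50.4 = 1.2132 pm

Using Δλ = λ_C(1 - cos θ), with λ_C = h/(m_e·c) ≈ 2.42631024 pm:
cos θ = 1 - Δλ/λ_C
cos θ = 1 - 1.2132/2.42631024
cos θ = 0.499982

θ = arccos(0.499982)
θ = 60.00°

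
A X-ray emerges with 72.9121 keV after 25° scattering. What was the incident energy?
73.9000 keV

Convert final energy to wavelength (hc ≈ 1239.842 keV·pm):
λ' = hc/E' = 1239.842 / 72.9121 = 17.0046 pm

Calculate the Compton shift:
Δλ = λ_C(1 - cos(25°))
Δλ = 2.4263 × (1 - cos(25°))
Δλ = 0.2273 pm

Initial wavelength:
λ = λ' - Δλ = 17.0046 - 0.2273 = 16.7773 pm

Initial energy:
E = hc/λ = 1239.842 / 16.7773 = 73.9000 keV

(Intermediate values are shown rounded; full precision is carried through to the final answer.)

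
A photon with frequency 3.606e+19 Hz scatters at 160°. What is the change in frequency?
1.303e+19 Hz (decrease)

Convert frequency to wavelength (c = 299792458 m/s):
λ₀ = c/f₀ = 299792458/3.606e+19 = 8.3137121e-12 m = 8.3137 pm

Calculate Compton shift:
Δλ = λ_C(1 - cos(160°)) = 4.7063 pm

Final wavelength:
λ' = λ₀ + Δλ = 8.3137 + 4.7063 = 13.0200 pm

Final frequency:
f' = c/λ' = 299792458/1.3020008e-11 = 2.3025520e+19 Hz

Frequency shift (decrease):
Δf = f₀ - f' = 3.606e+19 - 2.3025520e+19 = 1.303e+19 Hz

(Intermediate values are shown rounded; full precision is carried through to the final answer.)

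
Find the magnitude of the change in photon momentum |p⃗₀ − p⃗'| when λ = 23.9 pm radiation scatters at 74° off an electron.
3.2262e-23 kg·m/s

Photon momentum magnitude is p = h/λ.

Initial momentum:
p₀ = h/λ = 6.6261e-34/2.3900e-11 = 2.7724e-23 kg·m/s

After scattering:
λ' = λ + Δλ = 23.9 + 1.7575 = 25.6575 pm
p' = h/λ' = 6.6261e-34/2.5658e-11 = 2.5825e-23 kg·m/s

Momentum is a vector; the scattered photon's direction makes angle θ = 74° with the incident direction. The magnitude of the vector change Δp⃗ = p⃗₀ − p⃗' is found from the law of cosines:
|Δp⃗|² = p₀² + p'² − 2p₀p'cos θ
|Δp⃗|² = (2.7724e-23)² + (2.5825e-23)² − 2·2.7724e-23·2.5825e-23·cos(74°)
|Δp⃗| = 3.2262e-23 kg·m/s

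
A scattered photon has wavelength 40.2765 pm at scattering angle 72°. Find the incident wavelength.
38.6000 pm

From λ' = λ + Δλ, we have λ = λ' - Δλ

First calculate the Compton shift:
Δλ = λ_C(1 - cos θ)
Δλ = 2.4263 × (1 - cos(72°))
Δλ = 2.4263 × 0.6910
Δλ = 1.6765 pm

Initial wavelength:
λ = λ' - Δλ
λ = 40.2765 - 1.6765
λ = 38.6000 pm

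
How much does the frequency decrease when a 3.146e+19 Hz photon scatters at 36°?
1.459e+18 Hz (decrease)

Convert frequency to wavelength (c = 299792458 m/s):
λ₀ = c/f₀ = 299792458/3.146e+19 = 9.5293216e-12 m = 9.5293 pm

Calculate Compton shift:
Δλ = λ_C(1 - cos(36°)) = 0.4634 pm

Final wavelength:
λ' = λ₀ + Δλ = 9.5293 + 0.4634 = 9.9927 pm

Final frequency:
f' = c/λ' = 299792458/9.9927056e-12 = 3.0001130e+19 Hz

Frequency shift (decrease):
Δf = f₀ - f' = 3.146e+19 - 3.0001130e+19 = 1.459e+18 Hz

(Intermediate values are shown rounded; full precision is carried through to the final answer.)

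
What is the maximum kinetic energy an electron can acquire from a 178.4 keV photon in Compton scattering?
73.3501 keV

Maximum energy transfer occurs at θ = 180° (backscattering).

Initial photon: E₀ = 178.4 keV → λ₀ = 6.9498 pm

Maximum Compton shift (at 180°):
Δλ_max = 2λ_C = 2 × 2.4263 = 4.8526 pm

Final wavelength:
λ' = 6.9498 + 4.8526 = 11.8024 pm

Minimum photon energy (maximum energy to electron):
E'_min = hc/λ' = 105.0499 keV

Maximum electron kinetic energy:
K_max = E₀ - E'_min = 178.4000 - 105.0499 = 73.3501 keV

(Intermediate values are shown rounded; full precision is carried through to the final answer.)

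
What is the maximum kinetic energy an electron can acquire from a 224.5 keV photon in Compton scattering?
105.0006 keV

Maximum energy transfer occurs at θ = 180° (backscattering).

Initial photon: E₀ = 224.5 keV → λ₀ = 5.5227 pm

Maximum Compton shift (at 180°):
Δλ_max = 2λ_C = 2 × 2.4263 = 4.8526 pm

Final wavelength:
λ' = 5.5227 + 4.8526 = 10.3753 pm

Minimum photon energy (maximum energy to electron):
E'_min = hc/λ' = 119.4994 keV

Maximum electron kinetic energy:
K_max = E₀ - E'_min = 224.5000 - 119.4994 = 105.0006 keV

(Intermediate values are shown rounded; full precision is carried through to the final answer.)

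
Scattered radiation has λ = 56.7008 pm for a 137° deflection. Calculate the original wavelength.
52.5000 pm

From λ' = λ + Δλ, we have λ = λ' - Δλ

First calculate the Compton shift:
Δλ = λ_C(1 - cos θ)
Δλ = 2.4263 × (1 - cos(137°))
Δλ = 2.4263 × 1.7314
Δλ = 4.2008 pm

Initial wavelength:
λ = λ' - Δλ
λ = 56.7008 - 4.2008
λ = 52.5000 pm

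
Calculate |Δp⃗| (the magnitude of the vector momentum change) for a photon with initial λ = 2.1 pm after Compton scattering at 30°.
1.5776e-22 kg·m/s

Photon momentum magnitude is p = h/λ.

Initial momentum:
p₀ = h/λ = 6.6261e-34/2.1000e-12 = 3.1553e-22 kg·m/s

After scattering:
λ' = λ + Δλ = 2.1 + 0.3251 = 2.4251 pm
p' = h/λ' = 6.6261e-34/2.4251e-12 = 2.7323e-22 kg·m/s

Momentum is a vector; the scattered photon's direction makes angle θ = 30° with the incident direction. The magnitude of the vector change Δp⃗ = p⃗₀ − p⃗' is found from the law of cosines:
|Δp⃗|² = p₀² + p'² − 2p₀p'cos θ
|Δp⃗|² = (3.1553e-22)² + (2.7323e-22)² − 2·3.1553e-22·2.7323e-22·cos(30°)
|Δp⃗| = 1.5776e-22 kg·m/s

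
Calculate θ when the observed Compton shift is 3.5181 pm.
116.74°

From the Compton formula Δλ = λ_C(1 - cos θ), we can solve for θ:

cos θ = 1 - Δλ/λ_C

Given:
- Δλ = 3.5181 pm
- λ_C = h/(m_e·c) ≈ 2.42631024 pm

cos θ = 1 - 3.5181/2.42631024
cos θ = 1 - 1.449979
cos θ = -0.449979

θ = arccos(-0.449979)
θ = 116.74°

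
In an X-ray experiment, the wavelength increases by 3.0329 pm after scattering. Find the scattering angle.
104.48°

From the Compton formula Δλ = λ_C(1 - cos θ), we can solve for θ:

cos θ = 1 - Δλ/λ_C

Given:
- Δλ = 3.0329 pm
- λ_C = h/(m_e·c) ≈ 2.42631024 pm

cos θ = 1 - 3.0329/2.42631024
cos θ = 1 - 1.250005
cos θ = -0.250005

θ = arccos(-0.250005)
θ = 104.48°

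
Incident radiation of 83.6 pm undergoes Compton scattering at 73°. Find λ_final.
85.3169 pm

Using the Compton scattering formula:
λ' = λ + Δλ = λ + λ_C(1 - cos θ)

Given:
- Initial wavelength λ = 83.6 pm
- Scattering angle θ = 73°
- Compton wavelength λ_C ≈ 2.4263 pm

Calculate the shift:
Δλ = 2.4263 × (1 - cos(73°))
Δλ = 2.4263 × 0.7076
Δλ = 1.7169 pm

Final wavelength:
λ' = 83.6 + 1.7169 = 85.3169 pm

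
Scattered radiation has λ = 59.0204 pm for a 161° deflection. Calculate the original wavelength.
54.3000 pm

From λ' = λ + Δλ, we have λ = λ' - Δλ

First calculate the Compton shift:
Δλ = λ_C(1 - cos θ)
Δλ = 2.4263 × (1 - cos(161°))
Δλ = 2.4263 × 1.9455
Δλ = 4.7204 pm

Initial wavelength:
λ = λ' - Δλ
λ = 59.0204 - 4.7204
λ = 54.3000 pm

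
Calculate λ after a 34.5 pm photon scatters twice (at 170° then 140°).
43.6007 pm

Apply Compton shift twice:

First scattering at θ₁ = 170°:
Δλ₁ = λ_C(1 - cos(170°))
Δλ₁ = 2.4263 × 1.9848
Δλ₁ = 4.8158 pm

After first scattering:
λ₁ = 34.5 + 4.8158 = 39.3158 pm

Second scattering at θ₂ = 140°:
Δλ₂ = λ_C(1 - cos(140°))
Δλ₂ = 2.4263 × 1.7660
Δλ₂ = 4.2850 pm

Final wavelength:
λ₂ = 39.3158 + 4.2850 = 43.6007 pm

Total shift: Δλ_total = 4.8158 + 4.2850 = 9.1007 pm

(Intermediate values are shown rounded; full precision is carried through to the final answer.)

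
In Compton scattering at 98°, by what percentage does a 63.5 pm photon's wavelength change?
4.3527%

Calculate the Compton shift:
Δλ = λ_C(1 - cos(98°))
Δλ = 2.4263 × (1 - cos(98°))
Δλ = 2.4263 × 1.1392
Δλ = 2.7640 pm

Percentage change:
(Δλ/λ₀) × 100 = (2.7640/63.5) × 100
= 4.3527%

(Intermediate values are shown rounded; full precision is carried through to the final answer.)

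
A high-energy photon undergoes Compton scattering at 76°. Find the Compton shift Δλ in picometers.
1.8393 pm

Using the Compton scattering formula:
Δλ = λ_C(1 - cos θ)

where λ_C = h/(m_e·c) ≈ 2.4263 pm is the Compton wavelength of an electron.

For θ = 76°:
cos(76°) = 0.2419
1 - cos(76°) = 0.7581

Δλ = 2.4263 × 0.7581
Δλ = 1.8393 pm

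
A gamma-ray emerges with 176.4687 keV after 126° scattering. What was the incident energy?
390.6999 keV

Convert final energy to wavelength (hc ≈ 1239.842 keV·pm):
λ' = hc/E' = 1239.842 / 176.4687 = 7.0258 pm

Calculate the Compton shift:
Δλ = λ_C(1 - cos(126°))
Δλ = 2.4263 × (1 - cos(126°))
Δλ = 3.8525 pm

Initial wavelength:
λ = λ' - Δλ = 7.0258 - 3.8525 = 3.1734 pm

Initial energy:
E = hc/λ = 1239.842 / 3.1734 = 390.6999 keV

(Intermediate values are shown rounded; full precision is carried through to the final answer.)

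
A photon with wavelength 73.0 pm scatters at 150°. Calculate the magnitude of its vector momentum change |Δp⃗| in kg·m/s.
1.7024e-23 kg·m/s

Photon momentum magnitude is p = h/λ.

Initial momentum:
p₀ = h/λ = 6.6261e-34/7.3000e-11 = 9.0768e-24 kg·m/s

After scattering:
λ' = λ + Δλ = 73.0 + 4.5276 = 77.5276 pm
p' = h/λ' = 6.6261e-34/7.7528e-11 = 8.5467e-24 kg·m/s

Momentum is a vector; the scattered photon's direction makes angle θ = 150° with the incident direction. The magnitude of the vector change Δp⃗ = p⃗₀ − p⃗' is found from the law of cosines:
|Δp⃗|² = p₀² + p'² − 2p₀p'cos θ
|Δp⃗|² = (9.0768e-24)² + (8.5467e-24)² − 2·9.0768e-24·8.5467e-24·cos(150°)
|Δp⃗| = 1.7024e-23 kg·m/s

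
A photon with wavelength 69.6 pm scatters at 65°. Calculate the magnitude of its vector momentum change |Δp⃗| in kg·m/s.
1.0131e-23 kg·m/s

Photon momentum magnitude is p = h/λ.

Initial momentum:
p₀ = h/λ = 6.6261e-34/6.9600e-11 = 9.5202e-24 kg·m/s

After scattering:
λ' = λ + Δλ = 69.6 + 1.4009 = 71.0009 pm
p' = h/λ' = 6.6261e-34/7.1001e-11 = 9.3324e-24 kg·m/s

Momentum is a vector; the scattered photon's direction makes angle θ = 65° with the incident direction. The magnitude of the vector change Δp⃗ = p⃗₀ − p⃗' is found from the law of cosines:
|Δp⃗|² = p₀² + p'² − 2p₀p'cos θ
|Δp⃗|² = (9.5202e-24)² + (9.3324e-24)² − 2·9.5202e-24·9.3324e-24·cos(65°)
|Δp⃗| = 1.0131e-23 kg·m/s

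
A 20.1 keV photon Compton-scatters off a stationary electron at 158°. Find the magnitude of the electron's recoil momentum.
2.0347e-23 kg·m/s

The electron is initially at rest, so by conservation of momentum:
p⃗_e = p⃗₀ − p⃗'  (incident photon momentum minus scattered photon momentum)

Photon momentum magnitudes (p = h/λ = E/c):
λ₀ = hc/E₀ = 61.6837 pm → p₀ = h/λ₀ = 1.0742e-23 kg·m/s
Δλ = λ_C(1 − cos 158°) = 4.6759 pm
λ' = 66.3596 pm → p' = h/λ' = 9.9851e-24 kg·m/s

The scattered photon makes angle θ = 158° with the incident direction, so by the law of cosines:
|p⃗_e|² = p₀² + p'² − 2p₀p'cos θ
|p⃗_e|² = (1.0742e-23)² + (9.9851e-24)² − 2·1.0742e-23·9.9851e-24·cos(158°)
|p⃗_e| = 2.0347e-23 kg·m/s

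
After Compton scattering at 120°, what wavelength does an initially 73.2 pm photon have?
76.8395 pm

Using the Compton formula: λ' = λ + λ_C(1 − cos θ)

For θ = 120°, cos θ = -1/2 (exact) = -0.5000, so:
1 − cos 120° = 1 − (-1/2) = 1.5000

Δλ = λ_C × 1.5000 = 2.4263 × 1.5000 = 3.6395 pm

λ' = 73.2 + 3.6395 = 76.8395 pm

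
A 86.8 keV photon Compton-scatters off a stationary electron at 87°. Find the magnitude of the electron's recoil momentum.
5.9619e-23 kg·m/s

The electron is initially at rest, so by conservation of momentum:
p⃗_e = p⃗₀ − p⃗'  (incident photon momentum minus scattered photon momentum)

Photon momentum magnitudes (p = h/λ = E/c):
λ₀ = hc/E₀ = 14.2839 pm → p₀ = h/λ₀ = 4.6388e-23 kg·m/s
Δλ = λ_C(1 − cos 87°) = 2.2993 pm
λ' = 16.5832 pm → p' = h/λ' = 3.9956e-23 kg·m/s

The scattered photon makes angle θ = 87° with the incident direction, so by the law of cosines:
|p⃗_e|² = p₀² + p'² − 2p₀p'cos θ
|p⃗_e|² = (4.6388e-23)² + (3.9956e-23)² − 2·4.6388e-23·3.9956e-23·cos(87°)
|p⃗_e| = 5.9619e-23 kg·m/s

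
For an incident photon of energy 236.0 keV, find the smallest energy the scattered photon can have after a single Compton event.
122.6815 keV (at θ = 180°)

The scattered photon has minimum energy when its wavelength is maximum, i.e., when the Compton shift Δλ = λ_C(1 − cos θ) is maximum. This occurs at θ = 180° (backscattering), giving Δλ_max = 2λ_C = 4.8526 pm.

Initial wavelength: λ₀ = hc/E₀ = 5.2536 pm
Maximum final wavelength: λ'_max = λ₀ + 2λ_C = 5.2536 + 4.8526 = 10.1062 pm
Minimum final energy: E'_min = hc/λ'_max = 122.6815 keV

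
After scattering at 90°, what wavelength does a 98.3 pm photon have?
100.7263 pm

Using the Compton scattering formula:
λ' = λ + Δλ = λ + λ_C(1 - cos θ)

Given:
- Initial wavelength λ = 98.3 pm
- Scattering angle θ = 90°
- Compton wavelength λ_C ≈ 2.4263 pm

Calculate the shift:
Δλ = 2.4263 × (1 - cos(90°))
Δλ = 2.4263 × 1.0000
Δλ = 2.4263 pm

Final wavelength:
λ' = 98.3 + 2.4263 = 100.7263 pm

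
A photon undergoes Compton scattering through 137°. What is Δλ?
4.2008 pm

Using the Compton scattering formula:
Δλ = λ_C(1 - cos θ)

where λ_C = h/(m_e·c) ≈ 2.4263 pm is the Compton wavelength of an electron.

For θ = 137°:
cos(137°) = -0.7314
1 - cos(137°) = 1.7314

Δλ = 2.4263 × 1.7314
Δλ = 4.2008 pm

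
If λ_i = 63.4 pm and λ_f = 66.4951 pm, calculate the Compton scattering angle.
106.00°

First find the wavelength shift:
Δλ = λ' - λ = 66.4951 - 63.4 = 3.0951 pm

Using Δλ = λ_C(1 - cos θ), with λ_C = h/(m_e·c) ≈ 2.42631024 pm:
cos θ = 1 - Δλ/λ_C
cos θ = 1 - 3.0951/2.42631024
cos θ = -0.275641

θ = arccos(-0.275641)
θ = 106.00°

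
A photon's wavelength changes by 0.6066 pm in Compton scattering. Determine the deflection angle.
41.41°

From the Compton formula Δλ = λ_C(1 - cos θ), we can solve for θ:

cos θ = 1 - Δλ/λ_C

Given:
- Δλ = 0.6066 pm
- λ_C = h/(m_e·c) ≈ 2.42631024 pm

cos θ = 1 - 0.6066/2.42631024
cos θ = 1 - 0.250009
cos θ = 0.749991

θ = arccos(0.749991)
θ = 41.41°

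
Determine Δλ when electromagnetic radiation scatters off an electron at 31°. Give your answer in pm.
0.3466 pm

Using the Compton scattering formula:
Δλ = λ_C(1 - cos θ)

where λ_C = h/(m_e·c) ≈ 2.4263 pm is the Compton wavelength of an electron.

For θ = 31°:
cos(31°) = 0.8572
1 - cos(31°) = 0.1428

Δλ = 2.4263 × 0.1428
Δλ = 0.3466 pm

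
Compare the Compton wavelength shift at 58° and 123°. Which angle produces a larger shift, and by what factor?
123° produces the larger shift by a factor of 3.286

Calculate both shifts using Δλ = λ_C(1 - cos θ):

For θ₁ = 58°:
Δλ₁ = 2.4263 × (1 - cos(58°))
Δλ₁ = 2.4263 × 0.4701
Δλ₁ = 1.1406 pm

For θ₂ = 123°:
Δλ₂ = 2.4263 × (1 - cos(123°))
Δλ₂ = 2.4263 × 1.5446
Δλ₂ = 3.7478 pm

The 123° angle produces the larger shift.
Ratio: 3.7478/1.1406 = 3.286

(Intermediate values are shown rounded; full precision is carried through to the final answer.)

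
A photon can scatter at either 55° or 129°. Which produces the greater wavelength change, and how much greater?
129° produces the larger shift by a factor of 3.821

Calculate both shifts using Δλ = λ_C(1 - cos θ):

For θ₁ = 55°:
Δλ₁ = 2.4263 × (1 - cos(55°))
Δλ₁ = 2.4263 × 0.4264
Δλ₁ = 1.0346 pm

For θ₂ = 129°:
Δλ₂ = 2.4263 × (1 - cos(129°))
Δλ₂ = 2.4263 × 1.6293
Δλ₂ = 3.9532 pm

The 129° angle produces the larger shift.
Ratio: 3.9532/1.0346 = 3.821

(Intermediate values are shown rounded; full precision is carried through to the final answer.)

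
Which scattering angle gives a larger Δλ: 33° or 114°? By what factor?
114° produces the larger shift by a factor of 8.720

Calculate both shifts using Δλ = λ_C(1 - cos θ):

For θ₁ = 33°:
Δλ₁ = 2.4263 × (1 - cos(33°))
Δλ₁ = 2.4263 × 0.1613
Δλ₁ = 0.3914 pm

For θ₂ = 114°:
Δλ₂ = 2.4263 × (1 - cos(114°))
Δλ₂ = 2.4263 × 1.4067
Δλ₂ = 3.4132 pm

The 114° angle produces the larger shift.
Ratio: 3.4132/0.3914 = 8.720

(Intermediate values are shown rounded; full precision is carried through to the final answer.)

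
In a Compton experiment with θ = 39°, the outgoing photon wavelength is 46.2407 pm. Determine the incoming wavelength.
45.7000 pm

From λ' = λ + Δλ, we have λ = λ' - Δλ

First calculate the Compton shift:
Δλ = λ_C(1 - cos θ)
Δλ = 2.4263 × (1 - cos(39°))
Δλ = 2.4263 × 0.2229
Δλ = 0.5407 pm

Initial wavelength:
λ = λ' - Δλ
λ = 46.2407 - 0.5407
λ = 45.7000 pm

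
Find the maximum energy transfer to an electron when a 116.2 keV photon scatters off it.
36.3262 keV

Maximum energy transfer occurs at θ = 180° (backscattering).

Initial photon: E₀ = 116.2 keV → λ₀ = 10.6699 pm

Maximum Compton shift (at 180°):
Δλ_max = 2λ_C = 2 × 2.4263 = 4.8526 pm

Final wavelength:
λ' = 10.6699 + 4.8526 = 15.5225 pm

Minimum photon energy (maximum energy to electron):
E'_min = hc/λ' = 79.8738 keV

Maximum electron kinetic energy:
K_max = E₀ - E'_min = 116.2000 - 79.8738 = 36.3262 keV

(Intermediate values are shown rounded; full precision is carried through to the final answer.)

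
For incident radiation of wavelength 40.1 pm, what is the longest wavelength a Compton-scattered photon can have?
44.9526 pm (at θ = 180°)

The Compton shift is Δλ = λ_C(1 − cos θ).

Since cos θ ranges from −1 to 1, the factor (1 − cos θ) ranges from 0 to 2; the maximum shift occurs at θ = 180° (backscattering):
Δλ_max = 2λ_C = 2 × 2.4263 pm = 4.8526 pm

Maximum scattered wavelength:
λ'_max = λ₀ + Δλ_max = 40.1 + 4.8526 = 44.9526 pm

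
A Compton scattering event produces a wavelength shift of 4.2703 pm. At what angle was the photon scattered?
139.46°

From the Compton formula Δλ = λ_C(1 - cos θ), we can solve for θ:

cos θ = 1 - Δλ/λ_C

Given:
- Δλ = 4.2703 pm
- λ_C = h/(m_e·c) ≈ 2.42631024 pm

cos θ = 1 - 4.2703/2.42631024
cos θ = 1 - 1.759998
cos θ = -0.759998

θ = arccos(-0.759998)
θ = 139.46°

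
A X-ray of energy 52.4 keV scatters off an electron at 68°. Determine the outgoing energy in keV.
49.2421 keV

First convert energy to wavelength:
λ = hc/E, with hc ≈ 1239.842 keV·pm (i.e. 1239.842 eV·nm)

For E = 52.4 keV = 52400 eV:
λ = 1239.842 keV·pm / 52.4 keV
λ = 23.6611 pm

Calculate the Compton shift:
Δλ = λ_C(1 - cos(68°)) = 2.4263 × 0.6254
Δλ = 1.5174 pm

Final wavelength:
λ' = 23.6611 + 1.5174 = 25.1785 pm

Final energy:
E' = hc/λ' = 1239.842 / 25.1785 = 49.2421 keV

(Intermediate values are shown rounded; full precision is carried through to the final answer.)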